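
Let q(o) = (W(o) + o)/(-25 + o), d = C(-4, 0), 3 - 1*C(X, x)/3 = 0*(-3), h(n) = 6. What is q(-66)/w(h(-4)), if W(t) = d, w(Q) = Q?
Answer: 19/182 ≈ 0.10440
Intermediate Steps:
C(X, x) = 9 (C(X, x) = 9 - 0*(-3) = 9 - 3*0 = 9 + 0 = 9)
d = 9
W(t) = 9
q(o) = (9 + o)/(-25 + o)
q(-66)/w(h(-4)) = ((9 - 66)/(-25 - 66))/6 = (-57/(-91))*(1/6) = -1/91*(-57)*(1/6) = (57/91)*(1/6) = 19/182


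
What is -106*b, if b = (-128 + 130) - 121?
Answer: 12614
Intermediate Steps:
b = -119 (b = 2 - 121 = -119)
-106*b = -106*(-119) = 12614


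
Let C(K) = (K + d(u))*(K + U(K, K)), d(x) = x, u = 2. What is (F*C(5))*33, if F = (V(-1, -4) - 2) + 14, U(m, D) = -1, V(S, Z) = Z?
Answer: 7392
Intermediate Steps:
C(K) = (-1 + K)*(2 + K) (C(K) = (K + 2)*(K - 1) = (2 + K)*(-1 + K) = (-1 + K)*(2 + K))
F = 8 (F = (-4 - 2) + 14 = -6 + 14 = 8)
(F*C(5))*33 = (8*(-2 + 5 + 5²))*33 = (8*(-2 + 5 + 25))*33 = (8*28)*33 = 224*33 = 7392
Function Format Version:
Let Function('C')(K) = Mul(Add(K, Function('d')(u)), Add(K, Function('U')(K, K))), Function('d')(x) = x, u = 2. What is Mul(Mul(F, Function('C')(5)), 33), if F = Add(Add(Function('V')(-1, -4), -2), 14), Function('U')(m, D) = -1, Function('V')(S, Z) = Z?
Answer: 7392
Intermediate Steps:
Function('C')(K) = Mul(Add(-1, K), Add(2, K)) (Function('C')(K) = Mul(Add(K, 2), Add(K, -1)) = Mul(Add(2, K), Add(-1, K)) = Mul(Add(-1, K), Add(2, K)))
F = 8 (F = Add(Add(-4, -2), 14) = Add(-6, 14) = 8)
Mul(Mul(F, Function('C')(5)), 33) = Mul(Mul(8, Add(-2, 5, Pow(5, 2))), 33) = Mul(Mul(8, Add(-2, 5, 25)), 33) = Mul(Mul(8, 28), 33) = Mul(224, 33) = 7392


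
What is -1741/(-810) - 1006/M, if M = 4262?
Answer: 3302641/1726110 ≈ 1.9133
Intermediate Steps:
-1741/(-810) - 1006/M = -1741/(-810) - 1006/4262 = -1741*(-1/810) - 1006*1/4262 = 1741/810 - 503/2131 = 3302641/1726110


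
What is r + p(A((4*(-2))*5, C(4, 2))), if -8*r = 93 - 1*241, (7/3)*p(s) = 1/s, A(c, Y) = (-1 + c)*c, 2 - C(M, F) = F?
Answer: 212383/11480 ≈ 18.500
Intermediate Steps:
C(M, F) = 2 - F
A(c, Y) = c*(-1 + c)
p(s) = 3/(7*s)
r = 37/2 (r = -(93 - 1*241)/8 = -(93 - 241)/8 = -1/8*(-148) = 37/2 ≈ 18.500)
r + p(A((4*(-2))*5, C(4, 2))) = 37/2 + 3/(7*((((4*(-2))*5)*(-1 + (4*(-2))*5)))) = 37/2 + 3/(7*(((-8*5)*(-1 - 8*5)))) = 37/2 + 3/(7*((-40*(-1 - 40)))) = 37/2 + 3/(7*((-40*(-41)))) = 37/2 + (3/7)/1640 = 37/2 + (3/7)*(1/1640) = 37/2 + 3/11480 = 212383/11480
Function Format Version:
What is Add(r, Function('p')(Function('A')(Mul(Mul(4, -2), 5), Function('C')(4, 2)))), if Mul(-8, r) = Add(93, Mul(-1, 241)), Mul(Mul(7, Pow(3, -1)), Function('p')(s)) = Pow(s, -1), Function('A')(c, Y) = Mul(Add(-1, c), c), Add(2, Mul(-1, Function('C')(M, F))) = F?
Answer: Rational(212383, 11480) ≈ 18.500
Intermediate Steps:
Function('C')(M, F) = Add(2, Mul(-1, F))
Function('A')(c, Y) = Mul(c, Add(-1, c))
Function('p')(s) = Mul(Rational(3, 7), Pow(s, -1))
r = Rational(37, 2) (r = Mul(Rational(-1, 8), Add(93, Mul(-1, 241))) = Mul(Rational(-1, 8), Add(93, -241)) = Mul(Rational(-1, 8), -148) = Rational(37, 2) ≈ 18.500)
Add(r, Function('p')(Function('A')(Mul(Mul(4, -2), 5), Function('C')(4, 2)))) = Add(Rational(37, 2), Mul(Rational(3, 7), Pow(Mul(Mul(Mul(4, -2), 5), Add(-1, Mul(Mul(4, -2), 5))), -1))) = Add(Rational(37, 2), Mul(Rational(3, 7), Pow(Mul(Mul(-8, 5), Add(-1, Mul(-8, 5))), -1))) = Add(Rational(37, 2), Mul(Rational(3, 7), Pow(Mul(-40, Add(-1, -40)), -1))) = Add(Rational(37, 2), Mul(Rational(3, 7), Pow(Mul(-40, -41), -1))) = Add(Rational(37, 2), Mul(Rational(3, 7), Pow(1640, -1))) = Add(Rational(37, 2), Mul(Rational(3, 7), Rational(1, 1640))) = Add(Rational(37, 2), Rational(3, 11480)) = Rational(212383, 11480)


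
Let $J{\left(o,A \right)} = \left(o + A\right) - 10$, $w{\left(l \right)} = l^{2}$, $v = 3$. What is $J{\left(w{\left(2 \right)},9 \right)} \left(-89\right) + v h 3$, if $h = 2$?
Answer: $-249$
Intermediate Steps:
$J{\left(o,A \right)} = -10 + A + o$ ($J{\left(o,A \right)} = \left(A + o\right) - 10 = -10 + A + o$)
$J{\left(w{\left(2 \right)},9 \right)} \left(-89\right) + v h 3 = \left(-10 + 9 + 2^{2}\right) \left(-89\right) + 3 \cdot 2 \cdot 3 = \left(-10 + 9 + 4\right) \left(-89\right) + 6 \cdot 3 = 3 \left(-89\right) + 18 = -267 + 18 = -249$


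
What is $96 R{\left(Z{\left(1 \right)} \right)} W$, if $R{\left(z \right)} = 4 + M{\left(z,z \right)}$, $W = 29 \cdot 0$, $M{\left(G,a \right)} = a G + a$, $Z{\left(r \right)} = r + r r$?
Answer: $0$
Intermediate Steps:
$Z{\left(r \right)} = r + r^{2}$
$M{\left(G,a \right)} = a + G a$ ($M{\left(G,a \right)} = G a + a = a + G a$)
$W = 0$
$R{\left(z \right)} = 4 + z \left(1 + z\right)$
$96 R{\left(Z{\left(1 \right)} \right)} W = 96 \left(4 + 1 \left(1 + 1\right) \left(1 + 1 \left(1 + 1\right)\right)\right) 0 = 96 \left(4 + 1 \cdot 2 \left(1 + 1 \cdot 2\right)\right) 0 = 96 \left(4 + 2 \left(1 + 2\right)\right) 0 = 96 \left(4 + 2 \cdot 3\right) 0 = 96 \left(4 + 6\right) 0 = 96 \cdot 10 \cdot 0 = 960 \cdot 0 = 0$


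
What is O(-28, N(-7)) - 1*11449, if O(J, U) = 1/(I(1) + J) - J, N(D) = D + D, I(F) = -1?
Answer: -331210/29 ≈ -11421.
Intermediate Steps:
N(D) = 2*D
O(J, U) = 1/(-1 + J) - J
O(-28, N(-7)) - 1*11449 = (1 - 28 - 1*(-28)²)/(-1 - 28) - 1*11449 = (1 - 28 - 1*784)/(-29) - 11449 = -(1 - 28 - 784)/29 - 11449 = -1/29*(-811) - 11449 = 811/29 - 11449 = -331210/29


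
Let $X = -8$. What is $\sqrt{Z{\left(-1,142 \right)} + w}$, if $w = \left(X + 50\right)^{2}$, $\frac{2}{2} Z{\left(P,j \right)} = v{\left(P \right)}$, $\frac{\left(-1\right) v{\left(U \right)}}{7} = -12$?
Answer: $2 \sqrt{462} \approx 42.988$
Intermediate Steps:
$v{\left(U \right)} = 84$ ($v{\left(U \right)} = \left(-7\right) \left(-12\right) = 84$)
$Z{\left(P,j \right)} = 84$
$w = 1764$ ($w = \left(-8 + 50\right)^{2} = 42^{2} = 1764$)
$\sqrt{Z{\left(-1,142 \right)} + w} = \sqrt{84 + 1764} = \sqrt{1848} = 2 \sqrt{462}$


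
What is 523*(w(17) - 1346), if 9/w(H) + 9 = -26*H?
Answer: -317489765/451 ≈ -7.0397e+5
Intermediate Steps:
w(H) = 9/(-9 - 26*H)
523*(w(17) - 1346) = 523*(-9/(9 + 26*17) - 1346) = 523*(-9/(9 + 442) - 1346) = 523*(-9/451 - 1346) = 523*(-607055/451) = -317489765/451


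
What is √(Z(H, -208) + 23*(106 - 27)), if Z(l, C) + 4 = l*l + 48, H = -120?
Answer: √16261 ≈ 127.52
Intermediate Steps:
Z(l, C) = 44 + l² (Z(l, C) = -4 + (l*l + 48) = -4 + (l² + 48) = -4 + (48 + l²) = 44 + l²)
√(Z(H, -208) + 23*(106 - 27)) = √((44 + (-120)²) + 23*(106 - 27)) = √((44 + 14400) + 23*79) = √(14444 + 1817) = √16261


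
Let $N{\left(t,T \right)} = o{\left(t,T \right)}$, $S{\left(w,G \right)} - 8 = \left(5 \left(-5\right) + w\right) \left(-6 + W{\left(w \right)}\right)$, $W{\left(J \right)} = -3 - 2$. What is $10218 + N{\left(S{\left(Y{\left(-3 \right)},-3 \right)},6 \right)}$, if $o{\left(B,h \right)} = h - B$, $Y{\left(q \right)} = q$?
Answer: $9908$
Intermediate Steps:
$W{\left(J \right)} = -5$
$S{\left(w,G \right)} = 283 - 11 w$ ($S{\left(w,G \right)} = 8 + \left(5 \left(-5\right) + w\right) \left(-6 - 5\right) = 8 + \left(-25 + w\right) \left(-11\right) = 8 - \left(-275 + 11 w\right) = 283 - 11 w$)
$N{\left(t,T \right)} = T - t$
$10218 + N{\left(S{\left(Y{\left(-3 \right)},-3 \right)},6 \right)} = 10218 - \left(277 + 33\right) = 10218 + \left(6 - \left(283 + 33\right)\right) = 10218 + \left(6 - 316\right) = 10218 - 310 = 9908$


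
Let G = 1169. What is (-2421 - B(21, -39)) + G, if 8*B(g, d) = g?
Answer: -10037/8 ≈ -1254.6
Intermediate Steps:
B(g, d) = g/8
(-2421 - B(21, -39)) + G = (-2421 - 21/8) + 1169 = -19389/8 + 1169 = -10037/8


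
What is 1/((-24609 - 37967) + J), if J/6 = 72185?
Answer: 1/370534 ≈ 2.6988e-6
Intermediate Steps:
J = 433110 (J = 6*72185 = 433110)
1/((-24609 - 37967) + J) = 1/((-24609 - 37967) + 433110) = 1/(-62576 + 433110) = 1/370534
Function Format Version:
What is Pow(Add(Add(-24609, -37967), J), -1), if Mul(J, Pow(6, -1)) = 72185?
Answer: Rational(1, 370534) ≈ 2.6988e-6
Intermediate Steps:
J = 433110 (J = Mul(6, 72185) = 433110)
Pow(Add(Add(-24609, -37967), J), -1) = Pow(Add(Add(-24609, -37967), 433110), -1) = Pow(Add(-62576, 433110), -1) = Pow(370534, -1) = Rational(1, 370534)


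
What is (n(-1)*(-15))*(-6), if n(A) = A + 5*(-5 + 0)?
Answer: -2340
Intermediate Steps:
n(A) = -25 + A (n(A) = A + 5*(-5) = A - 25 = -25 + A)
(n(-1)*(-15))*(-6) = ((-25 - 1)*(-15))*(-6) = -26*(-15)*(-6) = 390*(-6) = -2340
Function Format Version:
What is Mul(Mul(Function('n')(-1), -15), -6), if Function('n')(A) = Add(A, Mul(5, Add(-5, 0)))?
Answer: -2340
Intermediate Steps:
Function('n')(A) = Add(-25, A) (Function('n')(A) = Add(A, Mul(5, -5)) = Add(A, -25) = Add(-25, A))
Mul(Mul(Function('n')(-1), -15), -6) = Mul(Mul(Add(-25, -1), -15), -6) = Mul(Mul(-26, -15), -6) = Mul(390, -6) = -2340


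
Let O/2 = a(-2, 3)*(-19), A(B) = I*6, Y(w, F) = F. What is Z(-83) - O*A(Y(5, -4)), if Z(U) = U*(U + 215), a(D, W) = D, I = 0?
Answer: -10956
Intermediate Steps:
A(B) = 0 (A(B) = 0*6 = 0)
O = 76 (O = 2*(-2*(-19)) = 2*38 = 76)
Z(U) = U*(215 + U)
Z(-83) - O*A(Y(5, -4)) = -83*(215 - 83) - 76*0 = -83*132 - 1*0 = -10956 + 0 = -10956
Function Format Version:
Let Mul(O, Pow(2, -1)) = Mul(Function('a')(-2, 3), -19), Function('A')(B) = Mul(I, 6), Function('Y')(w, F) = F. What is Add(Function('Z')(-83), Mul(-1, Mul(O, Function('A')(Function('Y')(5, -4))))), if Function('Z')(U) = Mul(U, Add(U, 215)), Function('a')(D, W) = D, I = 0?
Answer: -10956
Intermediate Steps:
Function('A')(B) = 0 (Function('A')(B) = Mul(0, 6) = 0)
O = 76 (O = Mul(2, Mul(-2, -19)) = Mul(2, 38) = 76)
Function('Z')(U) = Mul(U, Add(215, U))
Add(Function('Z')(-83), Mul(-1, Mul(O, Function('A')(Function('Y')(5, -4))))) = Add(Mul(-83, Add(215, -83)), Mul(-1, Mul(76, 0))) = Add(Mul(-83, 132), Mul(-1, 0)) = Add(-10956, 0) = -10956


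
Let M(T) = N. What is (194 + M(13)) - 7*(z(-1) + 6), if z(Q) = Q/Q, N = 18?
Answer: 163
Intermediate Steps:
z(Q) = 1
M(T) = 18
(194 + M(13)) - 7*(z(-1) + 6) = (194 + 18) - 7*(1 + 6) = 212 - 7*7 = 212 - 49 = 163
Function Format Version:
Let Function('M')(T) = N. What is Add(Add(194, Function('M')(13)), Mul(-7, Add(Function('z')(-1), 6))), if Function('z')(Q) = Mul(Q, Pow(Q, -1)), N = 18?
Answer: 163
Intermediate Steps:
Function('z')(Q) = 1
Function('M')(T) = 18
Add(Add(194, Function('M')(13)), Mul(-7, Add(Function('z')(-1), 6))) = Add(Add(194, 18), Mul(-7, Add(1, 6))) = Add(212, Mul(-7, 7)) = Add(212, -49) = 163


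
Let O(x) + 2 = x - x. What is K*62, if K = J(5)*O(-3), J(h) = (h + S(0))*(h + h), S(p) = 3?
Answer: -9920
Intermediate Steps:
O(x) = -2 (O(x) = -2 + (x - x) = -2 + 0 = -2)
J(h) = 2*h*(3 + h) (J(h) = (h + 3)*(h + h) = (3 + h)*(2*h) = 2*h*(3 + h))
K = -160 (K = (2*5*(3 + 5))*(-2) = (2*5*8)*(-2) = 80*(-2) = -160)
K*62 = -160*62 = -9920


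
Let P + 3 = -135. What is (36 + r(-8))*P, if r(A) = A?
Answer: -3864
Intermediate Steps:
P = -138 (P = -3 - 135 = -138)
(36 + r(-8))*P = (36 - 8)*(-138) = 28*(-138) = -3864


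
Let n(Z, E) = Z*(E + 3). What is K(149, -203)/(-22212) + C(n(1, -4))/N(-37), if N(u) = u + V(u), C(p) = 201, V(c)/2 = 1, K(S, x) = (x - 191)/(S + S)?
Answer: -665220293/115835580 ≈ -5.7428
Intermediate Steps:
K(S, x) = (-191 + x)/(2*S) (K(S, x) = (-191 + x)/((2*S)) = (-191 + x)*(1/(2*S)) = (-191 + x)/(2*S))
V(c) = 2 (V(c) = 2*1 = 2)
n(Z, E) = Z*(3 + E)
N(u) = 2 + u (N(u) = u + 2 = 2 + u)
K(149, -203)/(-22212) + C(n(1, -4))/N(-37) = ((½)*(-191 - 203)/149)/(-22212) + 201/(2 - 37) = ((½)*(1/149)*(-394))*(-1/22212) + 201/(-35) = -197/149*(-1/22212) + 201*(-1/35) = 197/3309588 - 201/35 = -665220293/115835580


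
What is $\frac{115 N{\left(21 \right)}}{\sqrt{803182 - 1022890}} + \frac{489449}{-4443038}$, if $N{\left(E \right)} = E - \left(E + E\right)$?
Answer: $- \frac{489449}{4443038} + \frac{805 i \sqrt{6103}}{12206} \approx -0.11016 + 5.1522 i$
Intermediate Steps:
$N{\left(E \right)} = - E$ ($N{\left(E \right)} = E - 2 E = - E$)
$\frac{115 N{\left(21 \right)}}{\sqrt{803182 - 1022890}} + \frac{489449}{-4443038} = \frac{115 \left(\left(-1\right) 21\right)}{\sqrt{803182 - 1022890}} + \frac{489449}{-4443038} = \frac{115 \left(-21\right)}{\sqrt{-219708}} + 489449 \left(- \frac{1}{4443038}\right) = - \frac{2415}{6 i \sqrt{6103}} - \frac{489449}{4443038} = - 2415 \left(- \frac{i \sqrt{6103}}{36618}\right) - \frac{489449}{4443038} = \frac{805 i \sqrt{6103}}{12206} - \frac{489449}{4443038} = - \frac{489449}{4443038} + \frac{805 i \sqrt{6103}}{12206}$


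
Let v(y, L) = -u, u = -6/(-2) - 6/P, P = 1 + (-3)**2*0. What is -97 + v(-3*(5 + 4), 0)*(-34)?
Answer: -199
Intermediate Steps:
P = 1 (P = 1 + 9*0 = 1 + 0 = 1)
u = -3 (u = -6/(-2) - 6/1 = -6*(-1/2) - 6*1 = 3 - 6 = -3)
v(y, L) = 3 (v(y, L) = -1*(-3) = 3)
-97 + v(-3*(5 + 4), 0)*(-34) = -97 + 3*(-34) = -97 - 102 = -199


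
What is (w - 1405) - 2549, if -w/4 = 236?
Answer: -4898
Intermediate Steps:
w = -944 (w = -4*236 = -944)
(w - 1405) - 2549 = (-944 - 1405) - 2549 = -2349 - 2549 = -4898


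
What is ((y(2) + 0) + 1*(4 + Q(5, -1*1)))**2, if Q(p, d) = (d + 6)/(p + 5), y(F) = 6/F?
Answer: 225/4 ≈ 56.250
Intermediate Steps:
Q(p, d) = (6 + d)/(5 + p)
((y(2) + 0) + 1*(4 + Q(5, -1*1)))**2 = ((6/2 + 0) + 1*(4 + (6 - 1*1)/(5 + 5)))**2 = ((6*(1/2) + 0) + 1*(4 + (6 - 1)/10))**2 = ((3 + 0) + 1*(4 + (1/10)*5))**2 = (3 + 1*(4 + 1/2))**2 = (3 + 1*(9/2))**2 = (3 + 9/2)**2 = (15/2)**2 = 225/4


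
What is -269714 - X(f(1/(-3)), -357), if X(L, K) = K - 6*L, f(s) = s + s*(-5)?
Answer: -269349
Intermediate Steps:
f(s) = -4*s (f(s) = s - 5*s = -4*s)
-269714 - X(f(1/(-3)), -357) = -269714 - (-357 - (-24)/(-3)) = -269714 - (-357 - (-24)*(-1)/3) = -269714 - (-357 - 6*4/3) = -269714 - (-357 - 8) = -269714 - 1*(-365) = -269714 + 365 = -269349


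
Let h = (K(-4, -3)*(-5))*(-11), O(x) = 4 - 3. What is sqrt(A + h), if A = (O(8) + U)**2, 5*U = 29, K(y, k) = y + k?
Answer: 3*I*sqrt(941)/5 ≈ 18.405*I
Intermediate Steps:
K(y, k) = k + y
U = 29/5 (U = (1/5)*29 = 29/5 ≈ 5.8000)
O(x) = 1
A = 1156/25 (A = (1 + 29/5)**2 = (34/5)**2 = 1156/25 ≈ 46.240)
h = -385 (h = ((-3 - 4)*(-5))*(-11) = -7*(-5)*(-11) = 35*(-11) = -385)
sqrt(A + h) = sqrt(1156/25 - 385) = sqrt(-8469/25) = 3*I*sqrt(941)/5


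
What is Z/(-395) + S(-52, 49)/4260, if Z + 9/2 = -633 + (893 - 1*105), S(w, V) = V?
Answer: -24871/67308 ≈ -0.36951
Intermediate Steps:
Z = 301/2 (Z = -9/2 + (-633 + (893 - 1*105)) = -9/2 + (-633 + (893 - 105)) = -9/2 + (-633 + 788) = -9/2 + 155 = 301/2 ≈ 150.50)
Z/(-395) + S(-52, 49)/4260 = (301/2)/(-395) + 49/4260 = (301/2)*(-1/395) + 49*(1/4260) = -301/790 + 49/4260 = -24871/67308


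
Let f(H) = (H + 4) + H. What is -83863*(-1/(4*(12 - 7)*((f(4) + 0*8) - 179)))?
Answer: -83863/3340 ≈ -25.109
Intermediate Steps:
f(H) = 4 + 2*H (f(H) = (4 + H) + H = 4 + 2*H)
-83863*(-1/(4*(12 - 7)*((f(4) + 0*8) - 179))) = -83863*(-1/(4*(12 - 7)*(((4 + 2*4) + 0*8) - 179))) = -83863*(-1/(20*(((4 + 8) + 0) - 179))) = -83863*(-1/(20*((12 + 0) - 179))) = -83863*(-1/(20*(12 - 179))) = -83863/((-167*(-20))) = -83863/3340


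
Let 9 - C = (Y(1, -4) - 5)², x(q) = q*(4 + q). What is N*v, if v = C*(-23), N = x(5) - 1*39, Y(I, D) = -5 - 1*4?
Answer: 25806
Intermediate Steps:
Y(I, D) = -9 (Y(I, D) = -5 - 4 = -9)
N = 6 (N = 5*(4 + 5) - 1*39 = 5*9 - 39 = 45 - 39 = 6)
C = -187 (C = 9 - (-9 - 5)² = 9 - 1*(-14)² = 9 - 1*196 = 9 - 196 = -187)
v = 4301 (v = -187*(-23) = 4301)
N*v = 6*4301 = 25806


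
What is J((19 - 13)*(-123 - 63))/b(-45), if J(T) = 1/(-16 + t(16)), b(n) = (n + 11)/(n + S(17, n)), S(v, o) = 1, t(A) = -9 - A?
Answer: -22/697 ≈ -0.031564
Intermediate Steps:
b(n) = (11 + n)/(1 + n) (b(n) = (n + 11)/(n + 1) = (11 + n)/(1 + n))
J(T) = -1/41 (J(T) = 1/(-16 + (-9 - 1*16)) = 1/(-16 + (-9 - 16)) = 1/(-16 - 25) = 1/(-41) = -1/41)
J((19 - 13)*(-123 - 63))/b(-45) = -(1 - 45)/(11 - 45)/41 = -1/(41*(-34/(-44))) = -1/(41*((-1/44*(-34)))) = -1/(41*17/22) = -1/41*22/17 = -22/697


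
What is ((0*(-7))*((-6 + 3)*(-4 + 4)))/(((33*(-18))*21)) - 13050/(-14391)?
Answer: 1450/1599 ≈ 0.90682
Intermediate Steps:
((0*(-7))*((-6 + 3)*(-4 + 4)))/(((33*(-18))*21)) - 13050/(-14391) = (0*(-3*0))/((-594*21)) - 13050*(-1/14391) = (0*0)/(-12474) + 1450/1599 = 0*(-1/12474) + 1450/1599 = 0 + 1450/1599 = 1450/1599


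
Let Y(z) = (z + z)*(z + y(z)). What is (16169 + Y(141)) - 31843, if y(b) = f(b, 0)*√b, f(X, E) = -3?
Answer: 24088 - 846*√141 ≈ 14042.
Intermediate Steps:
y(b) = -3*√b
Y(z) = 2*z*(z - 3*√z) (Y(z) = (z + z)*(z - 3*√z) = (2*z)*(z - 3*√z) = 2*z*(z - 3*√z))
(16169 + Y(141)) - 31843 = (16169 + 2*141*(141 - 3*√141)) - 31843 = (16169 + (39762 - 846*√141)) - 31843 = (55931 - 846*√141) - 31843 = 24088 - 846*√141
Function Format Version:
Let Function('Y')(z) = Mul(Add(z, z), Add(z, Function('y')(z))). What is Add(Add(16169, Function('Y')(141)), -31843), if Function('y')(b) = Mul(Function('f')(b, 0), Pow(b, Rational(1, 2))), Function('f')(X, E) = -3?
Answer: Add(24088, Mul(-846, Pow(141, Rational(1, 2)))) ≈ 14042.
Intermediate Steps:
Function('y')(b) = Mul(-3, Pow(b, Rational(1, 2)))
Function('Y')(z) = Mul(2, z, Add(z, Mul(-3, Pow(z, Rational(1, 2))))) (Function('Y')(z) = Mul(Add(z, z), Add(z, Mul(-3, Pow(z, Rational(1, 2))))) = Mul(Mul(2, z), Add(z, Mul(-3, Pow(z, Rational(1, 2))))) = Mul(2, z, Add(z, Mul(-3, Pow(z, Rational(1, 2))))))
Add(Add(16169, Function('Y')(141)), -31843) = Add(Add(16169, Mul(2, 141, Add(141, Mul(-3, Pow(141, Rational(1, 2)))))), -31843) = Add(Add(16169, Add(39762, Mul(-846, Pow(141, Rational(1, 2))))), -31843) = Add(Add(55931, Mul(-846, Pow(141, Rational(1, 2)))), -31843) = Add(24088, Mul(-846, Pow(141, Rational(1, 2))))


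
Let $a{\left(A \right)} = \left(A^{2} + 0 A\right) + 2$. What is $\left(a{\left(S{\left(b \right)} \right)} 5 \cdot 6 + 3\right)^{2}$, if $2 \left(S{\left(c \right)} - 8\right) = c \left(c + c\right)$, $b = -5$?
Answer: $1071449289$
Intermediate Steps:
$S{\left(c \right)} = 8 + c^{2}$ ($S{\left(c \right)} = 8 + \frac{c \left(c + c\right)}{2} = 8 + \frac{c 2 c}{2} = 8 + \frac{2 c^{2}}{2} = 8 + c^{2}$)
$a{\left(A \right)} = 2 + A^{2}$ ($a{\left(A \right)} = \left(A^{2} + 0\right) + 2 = A^{2} + 2 = 2 + A^{2}$)
$\left(a{\left(S{\left(b \right)} \right)} 5 \cdot 6 + 3\right)^{2} = \left(\left(2 + \left(8 + \left(-5\right)^{2}\right)^{2}\right) 5 \cdot 6 + 3\right)^{2} = \left(\left(2 + \left(8 + 25\right)^{2}\right) 30 + 3\right)^{2} = \left(\left(2 + 33^{2}\right) 30 + 3\right)^{2} = \left(\left(2 + 1089\right) 30 + 3\right)^{2} = \left(1091 \cdot 30 + 3\right)^{2} = \left(32730 + 3\right)^{2} = 32733^{2} = 1071449289$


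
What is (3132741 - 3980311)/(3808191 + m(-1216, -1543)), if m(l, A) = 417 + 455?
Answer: -847570/3809063 ≈ -0.22251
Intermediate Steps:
m(l, A) = 872
(3132741 - 3980311)/(3808191 + m(-1216, -1543)) = (3132741 - 3980311)/(3808191 + 872) = -847570/3809063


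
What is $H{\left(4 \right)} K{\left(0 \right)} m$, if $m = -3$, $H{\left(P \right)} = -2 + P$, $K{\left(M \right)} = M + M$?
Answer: $0$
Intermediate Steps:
$K{\left(M \right)} = 2 M$
$H{\left(4 \right)} K{\left(0 \right)} m = \left(-2 + 4\right) 2 \cdot 0 \left(-3\right) = 2 \cdot 0 \left(-3\right) = 0 \left(-3\right) = 0$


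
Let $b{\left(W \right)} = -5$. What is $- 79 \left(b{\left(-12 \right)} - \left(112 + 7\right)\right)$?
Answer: $9796$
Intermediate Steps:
$- 79 \left(b{\left(-12 \right)} - \left(112 + 7\right)\right) = - 79 \left(-5 - \left(112 + 7\right)\right) = - 79 \left(-5 - 119\right) = \left(-79\right) \left(-124\right) = 9796$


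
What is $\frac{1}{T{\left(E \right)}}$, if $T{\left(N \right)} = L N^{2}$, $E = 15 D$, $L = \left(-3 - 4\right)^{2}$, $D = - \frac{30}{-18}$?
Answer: $\frac{1}{30625} \approx 3.2653 \cdot 10^{-5}$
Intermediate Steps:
$D = \frac{5}{3}$ ($D = \left(-30\right) \left(- \frac{1}{18}\right) = \frac{5}{3} \approx 1.6667$)
$L = 49$ ($L = \left(-7\right)^{2} = 49$)
$E = 25$ ($E = 15 \cdot \frac{5}{3} = 25$)
$T{\left(N \right)} = 49 N^{2}$
$\frac{1}{T{\left(E \right)}} = \frac{1}{49 \cdot 25^{2}} = \frac{1}{49 \cdot 625} = \frac{1}{30625}$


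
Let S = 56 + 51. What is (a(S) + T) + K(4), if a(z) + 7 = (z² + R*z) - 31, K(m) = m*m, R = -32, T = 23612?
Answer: 31615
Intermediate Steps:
S = 107
K(m) = m²
a(z) = -38 + z² - 32*z (a(z) = -7 + ((z² - 32*z) - 31) = -7 + (-31 + z² - 32*z) = -38 + z² - 32*z)
(a(S) + T) + K(4) = ((-38 + 107² - 32*107) + 23612) + 4² = ((-38 + 11449 - 3424) + 23612) + 16 = (7987 + 23612) + 16 = 31599 + 16 = 31615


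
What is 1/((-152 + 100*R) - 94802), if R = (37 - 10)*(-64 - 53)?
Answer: -1/410854 ≈ -2.4340e-6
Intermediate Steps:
R = -3159 (R = 27*(-117) = -3159)
1/((-152 + 100*R) - 94802) = 1/((-152 + 100*(-3159)) - 94802) = 1/((-152 - 315900) - 94802) = 1/(-316052 - 94802) = 1/(-410854) = -1/410854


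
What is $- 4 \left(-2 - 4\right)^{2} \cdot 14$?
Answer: $-2016$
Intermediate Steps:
$- 4 \left(-2 - 4\right)^{2} \cdot 14 = - 4 \left(-6\right)^{2} \cdot 14 = \left(-4\right) 36 \cdot 14 = \left(-144\right) 14 = -2016$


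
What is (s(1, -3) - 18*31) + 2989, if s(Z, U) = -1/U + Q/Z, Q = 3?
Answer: 7303/3 ≈ 2434.3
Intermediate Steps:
s(Z, U) = -1/U + 3/Z
(s(1, -3) - 18*31) + 2989 = ((-1/(-3) + 3/1) - 18*31) + 2989 = ((-1*(-1/3) + 3*1) - 558) + 2989 = ((1/3 + 3) - 558) + 2989 = (10/3 - 558) + 2989 = -1664/3 + 2989 = 7303/3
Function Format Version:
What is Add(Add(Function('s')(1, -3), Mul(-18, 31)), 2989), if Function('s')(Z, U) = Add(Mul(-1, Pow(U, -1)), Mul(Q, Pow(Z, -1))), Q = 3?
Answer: Rational(7303, 3) ≈ 2434.3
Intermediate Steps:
Function('s')(Z, U) = Add(Mul(-1, Pow(U, -1)), Mul(3, Pow(Z, -1)))
Add(Add(Function('s')(1, -3), Mul(-18, 31)), 2989) = Add(Add(Add(Mul(-1, Pow(-3, -1)), Mul(3, Pow(1, -1))), Mul(-18, 31)), 2989) = Add(Add(Add(Mul(-1, Rational(-1, 3)), Mul(3, 1)), -558), 2989) = Add(Add(Add(Rational(1, 3), 3), -558), 2989) = Add(Add(Rational(10, 3), -558), 2989) = Add(Rational(-1664, 3), 2989) = Rational(7303, 3)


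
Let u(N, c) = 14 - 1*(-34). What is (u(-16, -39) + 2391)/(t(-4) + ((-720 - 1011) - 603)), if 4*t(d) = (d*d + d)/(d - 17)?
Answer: -17073/16339 ≈ -1.0449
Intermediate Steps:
t(d) = (d + d²)/(4*(-17 + d)) (t(d) = ((d*d + d)/(d - 17))/4 = ((d² + d)/(-17 + d))/4 = ((d + d²)/(-17 + d))/4 = (d + d²)/(4*(-17 + d)))
u(N, c) = 48 (u(N, c) = 14 + 34 = 48)
(u(-16, -39) + 2391)/(t(-4) + ((-720 - 1011) - 603)) = (48 + 2391)/((¼)*(-4)*(1 - 4)/(-17 - 4) + ((-720 - 1011) - 603)) = 2439/((¼)*(-4)*(-3)/(-21) + (-1731 - 603)) = 2439/((¼)*(-4)*(-1/21)*(-3) - 2334) = 2439/(-⅐ - 2334) = 2439/(-16339/7) = 2439*(-7/16339) = -17073/16339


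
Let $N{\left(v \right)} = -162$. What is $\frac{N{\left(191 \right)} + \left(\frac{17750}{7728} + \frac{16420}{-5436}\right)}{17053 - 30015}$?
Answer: $\frac{284830369}{22688581104} \approx 0.012554$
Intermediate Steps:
$\frac{N{\left(191 \right)} + \left(\frac{17750}{7728} + \frac{16420}{-5436}\right)}{17053 - 30015} = \frac{-162 + \left(\frac{17750}{7728} + \frac{16420}{-5436}\right)}{17053 - 30015} = \frac{-162 + \left(17750 \cdot \frac{1}{7728} + 16420 \left(- \frac{1}{5436}\right)\right)}{-12962} = \left(-162 + \left(\frac{8875}{3864} - \frac{4105}{1359}\right)\right) \left(- \frac{1}{12962}\right) = \left(-162 - \frac{1266865}{1750392}\right) \left(- \frac{1}{12962}\right) = \left(- \frac{284830369}{1750392}\right) \left(- \frac{1}{12962}\right) = \frac{284830369}{22688581104}$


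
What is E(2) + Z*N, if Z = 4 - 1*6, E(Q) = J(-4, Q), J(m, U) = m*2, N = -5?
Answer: 2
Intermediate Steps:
J(m, U) = 2*m
E(Q) = -8 (E(Q) = 2*(-4) = -8)
Z = -2 (Z = 4 - 6 = -2)
E(2) + Z*N = -8 - 2*(-5) = -8 + 10 = 2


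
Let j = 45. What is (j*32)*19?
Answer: 27360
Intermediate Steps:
(j*32)*19 = (45*32)*19 = 1440*19 = 27360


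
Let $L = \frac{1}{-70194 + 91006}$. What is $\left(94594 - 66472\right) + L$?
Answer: $\frac{585275065}{20812} \approx 28122.0$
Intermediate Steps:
$L = \frac{1}{20812} \approx 4.8049 \cdot 10^{-5}$
$\left(94594 - 66472\right) + L = \left(94594 - 66472\right) + \frac{1}{20812} = 28122 + \frac{1}{20812} = \frac{585275065}{20812}$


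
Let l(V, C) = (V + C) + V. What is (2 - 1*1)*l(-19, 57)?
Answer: 19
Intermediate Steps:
l(V, C) = C + 2*V (l(V, C) = (C + V) + V = C + 2*V)
(2 - 1*1)*l(-19, 57) = (2 - 1*1)*(57 + 2*(-19)) = (2 - 1)*(57 - 38) = 1*19 = 19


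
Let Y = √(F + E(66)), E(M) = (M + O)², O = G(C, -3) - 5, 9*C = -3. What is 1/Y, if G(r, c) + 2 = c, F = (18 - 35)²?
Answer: √137/685 ≈ 0.017087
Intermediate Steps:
C = -⅓ (C = (⅑)*(-3) = -⅓ ≈ -0.33333)
F = 289 (F = (-17)² = 289)
G(r, c) = -2 + c
O = -10 (O = (-2 - 3) - 5 = -5 - 5 = -10)
E(M) = (-10 + M)² (E(M) = (M - 10)² = (-10 + M)²)
Y = 5*√137 (Y = √(289 + (-10 + 66)²) = √(289 + 56²) = √(289 + 3136) = √3425 = 5*√137 ≈ 58.523)
1/Y = 1/(5*√137) = √137/685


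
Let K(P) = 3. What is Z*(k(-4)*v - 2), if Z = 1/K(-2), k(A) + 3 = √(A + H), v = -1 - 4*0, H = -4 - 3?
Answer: ⅓ - I*√11/3 ≈ 0.33333 - 1.1055*I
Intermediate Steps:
H = -7
v = -1 (v = -1 + 0 = -1)
k(A) = -3 + √(-7 + A) (k(A) = -3 + √(A - 7) = -3 + √(-7 + A))
Z = ⅓ (Z = 1/3 = ⅓ ≈ 0.33333)
Z*(k(-4)*v - 2) = ((-3 + √(-7 - 4))*(-1) - 2)/3 = ((-3 + √(-11))*(-1) - 2)/3 = ((-3 + I*√11)*(-1) - 2)/3 = ((3 - I*√11) - 2)/3 = (1 - I*√11)/3 = ⅓ - I*√11/3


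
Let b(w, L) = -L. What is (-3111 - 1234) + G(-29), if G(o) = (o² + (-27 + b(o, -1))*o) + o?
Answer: -2779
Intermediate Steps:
G(o) = o² - 25*o (G(o) = (o² + (-27 - 1*(-1))*o) + o = (o² + (-27 + 1)*o) + o = (o² - 26*o) + o = o² - 25*o)
(-3111 - 1234) + G(-29) = (-3111 - 1234) - 29*(-25 - 29) = -4345 - 29*(-54) = -4345 + 1566 = -2779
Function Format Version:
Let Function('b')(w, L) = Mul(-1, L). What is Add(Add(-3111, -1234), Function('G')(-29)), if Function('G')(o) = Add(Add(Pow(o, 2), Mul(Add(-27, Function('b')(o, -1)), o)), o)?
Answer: -2779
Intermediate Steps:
Function('G')(o) = Add(Pow(o, 2), Mul(-25, o)) (Function('G')(o) = Add(Add(Pow(o, 2), Mul(Add(-27, Mul(-1, -1)), o)), o) = Add(Add(Pow(o, 2), Mul(Add(-27, 1), o)), o) = Add(Add(Pow(o, 2), Mul(-26, o)), o) = Add(Pow(o, 2), Mul(-25, o)))
Add(Add(-3111, -1234), Function('G')(-29)) = Add(Add(-3111, -1234), Mul(-29, Add(-25, -29))) = Add(-4345, Mul(-29, -54)) = Add(-4345, 1566) = -2779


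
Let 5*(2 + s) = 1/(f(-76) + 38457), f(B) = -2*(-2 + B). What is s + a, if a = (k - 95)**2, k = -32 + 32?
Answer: 1742025496/193065 ≈ 9023.0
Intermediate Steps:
k = 0
f(B) = 4 - 2*B
s = -386129/193065 (s = -2 + 1/(5*((4 - 2*(-76)) + 38457)) = -2 + 1/(5*((4 + 152) + 38457)) = -2 + 1/(5*(156 + 38457)) = -2 + (1/5)/38613 = -2 + (1/5)*(1/38613) = -2 + 1/193065 = -386129/193065 ≈ -2.0000)
a = 9025 (a = (0 - 95)**2 = (-95)**2 = 9025)
s + a = -386129/193065 + 9025 = 1742025496/193065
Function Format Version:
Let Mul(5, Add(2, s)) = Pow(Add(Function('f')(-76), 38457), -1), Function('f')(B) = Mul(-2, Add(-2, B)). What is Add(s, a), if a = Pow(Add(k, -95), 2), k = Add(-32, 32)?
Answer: Rational(1742025496, 193065) ≈ 9023.0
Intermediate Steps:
k = 0
Function('f')(B) = Add(4, Mul(-2, B))
s = Rational(-386129, 193065) (s = Add(-2, Mul(Rational(1, 5), Pow(Add(Add(4, Mul(-2, -76)), 38457), -1))) = Add(-2, Mul(Rational(1, 5), Pow(Add(Add(4, 152), 38457), -1))) = Add(-2, Mul(Rational(1, 5), Pow(Add(156, 38457), -1))) = Add(-2, Mul(Rational(1, 5), Pow(38613, -1))) = Add(-2, Mul(Rational(1, 5), Rational(1, 38613))) = Add(-2, Rational(1, 193065)) = Rational(-386129, 193065) ≈ -2.0000)
a = 9025 (a = Pow(Add(0, -95), 2) = Pow(-95, 2) = 9025)
Add(s, a) = Add(Rational(-386129, 193065), 9025) = Rational(1742025496, 193065)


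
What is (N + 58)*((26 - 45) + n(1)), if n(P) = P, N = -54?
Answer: -72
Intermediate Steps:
(N + 58)*((26 - 45) + n(1)) = (-54 + 58)*((26 - 45) + 1) = 4*(-19 + 1) = 4*(-18) = -72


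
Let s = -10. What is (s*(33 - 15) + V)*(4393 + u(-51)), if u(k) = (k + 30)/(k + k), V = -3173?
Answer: -500834257/34 ≈ -1.4730e+7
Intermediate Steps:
u(k) = (30 + k)/(2*k) (u(k) = (30 + k)/((2*k)) = (30 + k)*(1/(2*k)) = (30 + k)/(2*k))
(s*(33 - 15) + V)*(4393 + u(-51)) = (-10*(33 - 15) - 3173)*(4393 + (½)*(30 - 51)/(-51)) = (-10*18 - 3173)*(4393 + (½)*(-1/51)*(-21)) = (-180 - 3173)*(4393 + 7/34) = -3353*149369/34 = -500834257/34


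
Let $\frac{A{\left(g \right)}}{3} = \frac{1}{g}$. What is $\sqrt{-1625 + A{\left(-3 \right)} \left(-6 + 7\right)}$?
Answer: $i \sqrt{1626} \approx 40.324 i$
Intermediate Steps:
$A{\left(g \right)} = \frac{3}{g}$
$\sqrt{-1625 + A{\left(-3 \right)} \left(-6 + 7\right)} = \sqrt{-1625 + \frac{3}{-3} \left(-6 + 7\right)} = \sqrt{-1625 + 3 \left(- \frac{1}{3}\right) 1} = \sqrt{-1625 - 1} = \sqrt{-1626} = i \sqrt{1626}$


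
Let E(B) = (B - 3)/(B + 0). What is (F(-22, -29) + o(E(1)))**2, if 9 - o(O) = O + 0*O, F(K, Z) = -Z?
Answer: 1600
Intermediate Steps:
E(B) = (-3 + B)/B
o(O) = 9 - O (o(O) = 9 - (O + 0*O) = 9 - (O + 0) = 9 - O)
(F(-22, -29) + o(E(1)))**2 = (-1*(-29) + (9 - (-3 + 1)/1))**2 = (29 + (9 - (-2)))**2 = (29 + (9 - 1*(-2)))**2 = (29 + (9 + 2))**2 = (29 + 11)**2 = 40**2 = 1600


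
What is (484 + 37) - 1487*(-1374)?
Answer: 2043659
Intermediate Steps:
(484 + 37) - 1487*(-1374) = 521 + 2043138 = 2043659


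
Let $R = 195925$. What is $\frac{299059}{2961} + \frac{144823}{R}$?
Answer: $\frac{3471879734}{34125525} \approx 101.74$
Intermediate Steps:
$\frac{299059}{2961} + \frac{144823}{R} = \frac{299059}{2961} + \frac{144823}{195925} = 299059 \cdot \frac{1}{2961} + 144823 \cdot \frac{1}{195925} = \frac{299059}{2961} + \frac{8519}{11525} = \frac{3471879734}{34125525}$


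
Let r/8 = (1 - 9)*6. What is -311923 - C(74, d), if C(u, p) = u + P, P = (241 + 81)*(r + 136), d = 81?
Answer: -232141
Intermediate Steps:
r = -384 (r = 8*((1 - 9)*6) = 8*(-8*6) = 8*(-48) = -384)
P = -79856 (P = (241 + 81)*(-384 + 136) = 322*(-248) = -79856)
C(u, p) = -79856 + u (C(u, p) = u - 79856 = -79856 + u)
-311923 - C(74, d) = -311923 - (-79856 + 74) = -311923 - 1*(-79782) = -311923 + 79782 = -232141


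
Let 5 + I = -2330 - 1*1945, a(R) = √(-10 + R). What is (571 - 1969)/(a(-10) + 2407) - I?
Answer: 8264512778/1931223 + 932*I*√5/1931223 ≈ 4279.4 + 0.0010791*I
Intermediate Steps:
I = -4280 (I = -5 + (-2330 - 1*1945) = -5 + (-2330 - 1945) = -5 - 4275 = -4280)
(571 - 1969)/(a(-10) + 2407) - I = (571 - 1969)/(√(-10 - 10) + 2407) - 1*(-4280) = -1398/(√(-20) + 2407) + 4280 = -1398/(2*I*√5 + 2407) + 4280 = -1398/(2407 + 2*I*√5) + 4280 = 4280 - 1398/(2407 + 2*I*√5)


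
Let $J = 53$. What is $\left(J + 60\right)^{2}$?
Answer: $12769$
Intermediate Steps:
$\left(J + 60\right)^{2} = \left(53 + 60\right)^{2} = 113^{2} = 12769$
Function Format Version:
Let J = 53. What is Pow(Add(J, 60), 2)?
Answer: 12769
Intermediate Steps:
Pow(Add(J, 60), 2) = Pow(Add(53, 60), 2) = Pow(113, 2) = 12769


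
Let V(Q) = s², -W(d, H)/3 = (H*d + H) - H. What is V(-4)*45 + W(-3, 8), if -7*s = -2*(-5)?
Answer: 8028/49 ≈ 163.84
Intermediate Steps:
s = -10/7 (s = -(-2)*(-5)/7 = -⅐*10 = -10/7 ≈ -1.4286)
W(d, H) = -3*H*d (W(d, H) = -3*((H*d + H) - H) = -3*((H + H*d) - H) = -3*H*d)
V(Q) = 100/49 (V(Q) = (-10/7)² = 100/49)
V(-4)*45 + W(-3, 8) = (100/49)*45 - 3*8*(-3) = 4500/49 + 72 = 8028/49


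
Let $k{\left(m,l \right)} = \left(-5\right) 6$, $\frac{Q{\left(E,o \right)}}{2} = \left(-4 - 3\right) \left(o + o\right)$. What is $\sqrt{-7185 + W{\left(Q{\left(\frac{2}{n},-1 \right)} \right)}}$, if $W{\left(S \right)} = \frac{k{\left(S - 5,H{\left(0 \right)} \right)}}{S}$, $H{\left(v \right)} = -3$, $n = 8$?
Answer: $\frac{i \sqrt{1408470}}{14} \approx 84.771 i$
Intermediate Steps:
$Q{\left(E,o \right)} = - 28 o$ ($Q{\left(E,o \right)} = 2 \left(-4 - 3\right) \left(o + o\right) = 2 \left(- 7 \cdot 2 o\right) = 2 \left(- 14 o\right) = - 28 o$)
$k{\left(m,l \right)} = -30$
$W{\left(S \right)} = - \frac{30}{S}$
$\sqrt{-7185 + W{\left(Q{\left(\frac{2}{n},-1 \right)} \right)}} = \sqrt{-7185 - \frac{30}{\left(-28\right) \left(-1\right)}} = \sqrt{-7185 - \frac{30}{28}} = \sqrt{-7185 - \frac{15}{14}} = \sqrt{- \frac{100605}{14}} = \frac{i \sqrt{1408470}}{14}$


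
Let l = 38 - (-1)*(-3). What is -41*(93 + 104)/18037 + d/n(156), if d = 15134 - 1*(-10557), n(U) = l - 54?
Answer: -463542030/342703 ≈ -1352.6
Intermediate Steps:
l = 35 (l = 38 - 1*3 = 38 - 3 = 35)
n(U) = -19 (n(U) = 35 - 54 = -19)
d = 25691 (d = 15134 + 10557 = 25691)
-41*(93 + 104)/18037 + d/n(156) = -41*(93 + 104)/18037 + 25691/(-19) = -41*197*(1/18037) + 25691*(-1/19) = -8077*1/18037 - 25691/19 = -8077/18037 - 25691/19 = -463542030/342703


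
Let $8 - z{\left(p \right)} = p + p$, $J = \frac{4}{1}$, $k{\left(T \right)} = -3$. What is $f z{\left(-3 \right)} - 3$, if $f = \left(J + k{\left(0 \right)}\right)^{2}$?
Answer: $11$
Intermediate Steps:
$J = 4$ ($J = 4 \cdot 1 = 4$)
$z{\left(p \right)} = 8 - 2 p$ ($z{\left(p \right)} = 8 - \left(p + p\right) = 8 - 2 p$)
$f = 1$ ($f = \left(4 - 3\right)^{2} = 1^{2} = 1$)
$f z{\left(-3 \right)} - 3 = 1 \left(8 - -6\right) - 3 = 1 \left(8 + 6\right) - 3 = 1 \cdot 14 - 3 = 14 - 3 = 11$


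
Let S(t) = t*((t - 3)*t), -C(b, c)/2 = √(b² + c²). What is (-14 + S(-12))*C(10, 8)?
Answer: 8696*√41 ≈ 55682.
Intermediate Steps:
C(b, c) = -2*√(b² + c²)
S(t) = t²*(-3 + t) (S(t) = t*((-3 + t)*t) = t*(t*(-3 + t)) = t²*(-3 + t))
(-14 + S(-12))*C(10, 8) = (-14 + (-12)²*(-3 - 12))*(-2*√(10² + 8²)) = (-14 + 144*(-15))*(-2*√(100 + 64)) = (-14 - 2160)*(-4*√41) = -(-4348)*2*√41 = -(-8696)*√41 = 8696*√41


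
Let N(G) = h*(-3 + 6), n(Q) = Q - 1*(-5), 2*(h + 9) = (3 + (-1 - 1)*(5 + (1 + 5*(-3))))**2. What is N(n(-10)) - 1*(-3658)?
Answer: 8585/2 ≈ 4292.5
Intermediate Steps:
h = 423/2 (h = -9 + (3 + (-1 - 1)*(5 + (1 + 5*(-3))))**2/2 = -9 + (3 - 2*(5 + (1 - 15)))**2/2 = -9 + (3 - 2*(5 - 14))**2/2 = -9 + (3 - 2*(-9))**2/2 = -9 + (3 + 18)**2/2 = -9 + (1/2)*21**2 = -9 + (1/2)*441 = -9 + 441/2 = 423/2 ≈ 211.50)
n(Q) = 5 + Q (n(Q) = Q + 5 = 5 + Q)
N(G) = 1269/2 (N(G) = 423*(-3 + 6)/2 = (423/2)*3 = 1269/2)
N(n(-10)) - 1*(-3658) = 1269/2 - 1*(-3658) = 1269/2 + 3658 = 8585/2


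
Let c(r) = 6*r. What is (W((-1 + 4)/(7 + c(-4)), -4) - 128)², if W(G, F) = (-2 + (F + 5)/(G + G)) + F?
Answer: 674041/36 ≈ 18723.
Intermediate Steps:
W(G, F) = -2 + F + (5 + F)/(2*G) (W(G, F) = (-2 + (5 + F)/((2*G))) + F = (-2 + (5 + F)*(1/(2*G))) + F = (-2 + (5 + F)/(2*G)) + F = -2 + F + (5 + F)/(2*G))
(W((-1 + 4)/(7 + c(-4)), -4) - 128)² = ((5 - 4 + 2*((-1 + 4)/(7 + 6*(-4)))*(-2 - 4))/(2*(((-1 + 4)/(7 + 6*(-4))))) - 128)² = ((5 - 4 + 2*(3/(7 - 24))*(-6))/(2*((3/(7 - 24)))) - 128)² = ((5 - 4 + 2*(3/(-17))*(-6))/(2*((3/(-17)))) - 128)² = ((5 - 4 + 2*(3*(-1/17))*(-6))/(2*((3*(-1/17)))) - 128)² = ((5 - 4 + 2*(-3/17)*(-6))/(2*(-3/17)) - 128)² = ((½)*(-17/3)*(5 - 4 + 36/17) - 128)² = ((½)*(-17/3)*(53/17) - 128)² = (-53/6 - 128)² = (-821/6)² = 674041/36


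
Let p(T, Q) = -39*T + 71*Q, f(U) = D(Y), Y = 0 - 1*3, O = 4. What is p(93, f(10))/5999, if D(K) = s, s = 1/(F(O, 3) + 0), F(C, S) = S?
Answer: -10810/17997 ≈ -0.60066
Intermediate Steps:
s = 1/3 (s = 1/(3 + 0) = 1/3 ≈ 0.33333)
Y = -3 (Y = 0 - 3 = -3)
D(K) = 1/3
f(U) = 1/3
p(93, f(10))/5999 = (-39*93 + 71*(1/3))/5999 = (-3627 + 71/3)*(1/5999) = -10810/3*1/5999 = -10810/17997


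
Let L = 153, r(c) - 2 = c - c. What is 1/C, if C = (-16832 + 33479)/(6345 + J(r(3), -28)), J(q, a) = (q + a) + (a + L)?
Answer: 12/31 ≈ 0.38710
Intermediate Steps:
r(c) = 2 (r(c) = 2 + (c - c) = 2 + 0 = 2)
J(q, a) = 153 + q + 2*a (J(q, a) = (q + a) + (a + 153) = (a + q) + (153 + a) = 153 + q + 2*a)
C = 31/12 (C = (-16832 + 33479)/(6345 + (153 + 2 + 2*(-28))) = 16647/(6345 + (153 + 2 - 56)) = 16647/(6345 + 99) = 16647/6444 = 16647*(1/6444) = 31/12 ≈ 2.5833)
1/C = 1/(31/12) = 12/31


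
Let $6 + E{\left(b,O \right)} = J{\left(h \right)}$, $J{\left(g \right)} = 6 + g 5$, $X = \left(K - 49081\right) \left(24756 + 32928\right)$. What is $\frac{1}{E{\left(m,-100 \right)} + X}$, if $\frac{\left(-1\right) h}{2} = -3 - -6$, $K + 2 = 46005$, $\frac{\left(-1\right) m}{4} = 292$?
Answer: $- \frac{1}{177551382} \approx -5.6322 \cdot 10^{-9}$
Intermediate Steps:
$m = -1168$ ($m = \left(-4\right) 292 = -1168$)
$K = 46003$ ($K = -2 + 46005 = 46003$)
$X = -177551352$ ($X = \left(46003 - 49081\right) \left(24756 + 32928\right) = \left(-3078\right) 57684 = -177551352$)
$h = -6$ ($h = - 2 \left(-3 - -6\right) = - 2 \left(-3 + 6\right) = \left(-2\right) 3 = -6$)
$J{\left(g \right)} = 6 + 5 g$
$E{\left(b,O \right)} = -30$ ($E{\left(b,O \right)} = -6 + \left(6 + 5 \left(-6\right)\right) = -6 + \left(6 - 30\right) = -6 - 24 = -30$)
$\frac{1}{E{\left(m,-100 \right)} + X} = \frac{1}{-30 - 177551352} = \frac{1}{-177551382} = - \frac{1}{177551382}$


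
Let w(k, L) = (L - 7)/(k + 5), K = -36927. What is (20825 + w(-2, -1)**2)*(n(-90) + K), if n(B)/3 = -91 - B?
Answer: -2307989590/3 ≈ -7.6933e+8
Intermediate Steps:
w(k, L) = (-7 + L)/(5 + k)
n(B) = -273 - 3*B (n(B) = 3*(-91 - B) = -273 - 3*B)
(20825 + w(-2, -1)**2)*(n(-90) + K) = (20825 + ((-7 - 1)/(5 - 2))**2)*((-273 - 3*(-90)) - 36927) = (20825 + (-8/3)**2)*((-273 + 270) - 36927) = (20825 + ((1/3)*(-8))**2)*(-3 - 36927) = (20825 + (-8/3)**2)*(-36930) = (20825 + 64/9)*(-36930) = (187489/9)*(-36930) = -2307989590/3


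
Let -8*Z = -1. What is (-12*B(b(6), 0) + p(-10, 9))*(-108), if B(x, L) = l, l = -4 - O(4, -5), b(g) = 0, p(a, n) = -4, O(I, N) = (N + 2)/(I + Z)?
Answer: -41904/11 ≈ -3809.5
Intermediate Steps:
Z = 1/8 (Z = -1/8*(-1) = 1/8 ≈ 0.12500)
O(I, N) = (2 + N)/(1/8 + I) (O(I, N) = (N + 2)/(I + 1/8) = (2 + N)/(1/8 + I))
l = -36/11 (l = -4 - 8*(2 - 5)/(1 + 8*4) = -4 - 8*(-3)/(1 + 32) = -4 - 8*(-3)/33 = -4 - 1*(-8/11) = -4 + 8/11 = -36/11 ≈ -3.2727)
B(x, L) = -36/11
(-12*B(b(6), 0) + p(-10, 9))*(-108) = (-12*(-36/11) - 4)*(-108) = (432/11 - 4)*(-108) = (388/11)*(-108) = -41904/11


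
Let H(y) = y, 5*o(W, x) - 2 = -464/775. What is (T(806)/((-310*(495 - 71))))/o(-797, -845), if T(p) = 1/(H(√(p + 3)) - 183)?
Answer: 305/2006395136 + 5*√809/6019185408 ≈ 1.7564e-7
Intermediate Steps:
o(W, x) = 1086/3875 (o(W, x) = ⅖ + (-464/775)/5 = ⅖ + (-464*1/775)/5 = ⅖ + (⅕)*(-464/775) = ⅖ - 464/3875 = 1086/3875)
T(p) = 1/(-183 + √(3 + p)) (T(p) = 1/(√(p + 3) - 183) = 1/(√(3 + p) - 183) = 1/(-183 + √(3 + p)))
(T(806)/((-310*(495 - 71))))/o(-797, -845) = (1/((-183 + √(3 + 806))*((-310*(495 - 71)))))/(1086/3875) = (1/((-183 + √809)*((-310*424))))*(3875/1086) = (1/(-183 + √809*(-131440)))*(3875/1086) = (-1/131440/(-183 + √809))*(3875/1086) = -1/(131440*(-183 + √809))*(3875/1086) = -25/(920928*(-183 + √809))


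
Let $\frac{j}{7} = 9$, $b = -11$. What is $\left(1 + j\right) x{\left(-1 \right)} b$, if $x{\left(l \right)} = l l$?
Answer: $-704$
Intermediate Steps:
$x{\left(l \right)} = l^{2}$
$j = 63$ ($j = 7 \cdot 9 = 63$)
$\left(1 + j\right) x{\left(-1 \right)} b = \left(1 + 63\right) \left(-1\right)^{2} \left(-11\right) = 64 \cdot 1 \left(-11\right) = 64 \left(-11\right) = -704$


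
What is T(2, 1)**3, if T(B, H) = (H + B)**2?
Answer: 729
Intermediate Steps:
T(B, H) = (B + H)**2
T(2, 1)**3 = ((2 + 1)**2)**3 = (3**2)**3 = 9**3 = 729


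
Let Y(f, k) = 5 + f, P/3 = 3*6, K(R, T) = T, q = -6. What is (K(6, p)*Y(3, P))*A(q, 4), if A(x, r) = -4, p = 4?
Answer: -128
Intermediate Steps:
P = 54 (P = 3*(3*6) = 3*18 = 54)
(K(6, p)*Y(3, P))*A(q, 4) = (4*(5 + 3))*(-4) = (4*8)*(-4) = 32*(-4) = -128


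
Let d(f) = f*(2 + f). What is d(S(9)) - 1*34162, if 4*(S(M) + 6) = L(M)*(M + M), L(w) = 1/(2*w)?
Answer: -546247/16 ≈ -34140.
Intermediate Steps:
L(w) = 1/(2*w)
S(M) = -23/4 (S(M) = -6 + ((1/(2*M))*(M + M))/4 = -6 + ((1/(2*M))*(2*M))/4 = -6 + (¼)*1 = -6 + ¼ = -23/4)
d(S(9)) - 1*34162 = -23*(2 - 23/4)/4 - 1*34162 = -23/4*(-15/4) - 34162 = 345/16 - 34162 = -546247/16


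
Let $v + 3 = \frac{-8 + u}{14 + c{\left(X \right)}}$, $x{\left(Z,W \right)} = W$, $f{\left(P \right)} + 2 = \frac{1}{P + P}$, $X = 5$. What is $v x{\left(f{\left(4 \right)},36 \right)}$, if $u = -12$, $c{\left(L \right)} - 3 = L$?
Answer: $- \frac{1548}{11} \approx -140.73$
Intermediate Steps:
$c{\left(L \right)} = 3 + L$
$f{\left(P \right)} = -2 + \frac{1}{2 P}$ ($f{\left(P \right)} = -2 + \frac{1}{P + P} = -2 + \frac{1}{2 P}$)
$v = - \frac{43}{11}$ ($v = -3 + \frac{-8 - 12}{14 + \left(3 + 5\right)} = -3 - \frac{20}{14 + 8} = -3 - \frac{20}{22} = -3 - \frac{10}{11} = - \frac{43}{11} \approx -3.9091$)
$v x{\left(f{\left(4 \right)},36 \right)} = \left(- \frac{43}{11}\right) 36 = - \frac{1548}{11}$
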